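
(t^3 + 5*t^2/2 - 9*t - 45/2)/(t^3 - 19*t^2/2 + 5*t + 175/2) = (t^2 - 9)/(t^2 - 12*t + 35)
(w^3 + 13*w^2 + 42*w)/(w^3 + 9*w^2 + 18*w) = (w + 7)/(w + 3)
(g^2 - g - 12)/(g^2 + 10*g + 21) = (g - 4)/(g + 7)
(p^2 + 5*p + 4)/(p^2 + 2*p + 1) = (p + 4)/(p + 1)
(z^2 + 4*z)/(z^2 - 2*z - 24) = z/(z - 6)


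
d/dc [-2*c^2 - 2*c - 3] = -4*c - 2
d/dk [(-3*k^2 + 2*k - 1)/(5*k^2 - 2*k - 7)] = 4*(-k^2 + 13*k - 4)/(25*k^4 - 20*k^3 - 66*k^2 + 28*k + 49)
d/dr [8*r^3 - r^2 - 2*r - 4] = 24*r^2 - 2*r - 2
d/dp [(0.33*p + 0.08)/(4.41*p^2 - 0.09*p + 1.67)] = (-1.4553*p^2 - 0.7056*p + 0.5583)/(19.4481*p^4 - 0.7938*p^3 + 14.7375*p^2 - 0.3006*p + 2.7889)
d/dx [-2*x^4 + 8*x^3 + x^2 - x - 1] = -8*x^3 + 24*x^2 + 2*x - 1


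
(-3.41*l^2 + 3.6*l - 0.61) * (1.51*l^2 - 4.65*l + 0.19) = -5.1491*l^4 + 21.2925*l^3 - 18.309*l^2 + 3.5205*l - 0.1159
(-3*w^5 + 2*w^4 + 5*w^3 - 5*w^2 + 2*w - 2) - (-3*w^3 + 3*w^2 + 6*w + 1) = -3*w^5 + 2*w^4 + 8*w^3 - 8*w^2 - 4*w - 3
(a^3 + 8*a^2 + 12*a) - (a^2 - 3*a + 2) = a^3 + 7*a^2 + 15*a - 2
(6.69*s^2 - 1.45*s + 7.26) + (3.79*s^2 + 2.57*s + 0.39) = 10.48*s^2 + 1.12*s + 7.65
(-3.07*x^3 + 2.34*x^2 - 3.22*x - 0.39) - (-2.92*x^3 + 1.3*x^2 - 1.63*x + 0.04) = -0.15*x^3 + 1.04*x^2 - 1.59*x - 0.43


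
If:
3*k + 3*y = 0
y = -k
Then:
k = -y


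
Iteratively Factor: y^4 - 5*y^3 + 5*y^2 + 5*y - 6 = (y - 1)*(y^3 - 4*y^2 + y + 6) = (y - 2)*(y - 1)*(y^2 - 2*y - 3) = (y - 3)*(y - 2)*(y - 1)*(y + 1)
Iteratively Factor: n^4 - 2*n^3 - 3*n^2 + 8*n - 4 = (n - 2)*(n^3 - 3*n + 2) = (n - 2)*(n - 1)*(n^2 + n - 2) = (n - 2)*(n - 1)*(n + 2)*(n - 1)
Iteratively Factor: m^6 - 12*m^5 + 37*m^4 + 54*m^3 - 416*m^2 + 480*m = (m - 4)*(m^5 - 8*m^4 + 5*m^3 + 74*m^2 - 120*m) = (m - 5)*(m - 4)*(m^4 - 3*m^3 - 10*m^2 + 24*m) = (m - 5)*(m - 4)*(m - 2)*(m^3 - m^2 - 12*m) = (m - 5)*(m - 4)*(m - 2)*(m + 3)*(m^2 - 4*m) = (m - 5)*(m - 4)^2*(m - 2)*(m + 3)*(m)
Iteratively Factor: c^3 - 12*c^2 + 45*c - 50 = (c - 2)*(c^2 - 10*c + 25) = (c - 5)*(c - 2)*(c - 5)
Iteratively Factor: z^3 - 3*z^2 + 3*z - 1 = (z - 1)*(z^2 - 2*z + 1) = (z - 1)^2*(z - 1)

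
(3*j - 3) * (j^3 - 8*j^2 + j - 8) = 3*j^4 - 27*j^3 + 27*j^2 - 27*j + 24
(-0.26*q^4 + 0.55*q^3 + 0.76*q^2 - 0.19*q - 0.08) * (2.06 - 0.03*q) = 0.0078*q^5 - 0.5521*q^4 + 1.1102*q^3 + 1.5713*q^2 - 0.389*q - 0.1648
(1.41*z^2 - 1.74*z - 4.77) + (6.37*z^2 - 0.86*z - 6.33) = 7.78*z^2 - 2.6*z - 11.1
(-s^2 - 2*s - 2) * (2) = -2*s^2 - 4*s - 4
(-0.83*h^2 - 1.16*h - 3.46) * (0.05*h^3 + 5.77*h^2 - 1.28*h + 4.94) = -0.0415*h^5 - 4.8471*h^4 - 5.8038*h^3 - 22.5796*h^2 - 1.3016*h - 17.0924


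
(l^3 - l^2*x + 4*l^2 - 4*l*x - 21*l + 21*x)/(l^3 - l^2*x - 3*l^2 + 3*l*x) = (l + 7)/l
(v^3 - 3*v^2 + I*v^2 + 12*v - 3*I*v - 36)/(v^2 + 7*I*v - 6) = (v^3 + v^2*(-3 + I) + 3*v*(4 - I) - 36)/(v^2 + 7*I*v - 6)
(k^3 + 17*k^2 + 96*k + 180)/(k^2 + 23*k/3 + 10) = 3*(k^2 + 11*k + 30)/(3*k + 5)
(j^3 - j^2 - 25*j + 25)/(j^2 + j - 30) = (j^2 + 4*j - 5)/(j + 6)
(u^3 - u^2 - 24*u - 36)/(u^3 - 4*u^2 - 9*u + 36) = (u^2 - 4*u - 12)/(u^2 - 7*u + 12)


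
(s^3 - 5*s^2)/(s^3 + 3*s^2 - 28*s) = s*(s - 5)/(s^2 + 3*s - 28)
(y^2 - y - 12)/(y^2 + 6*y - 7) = (y^2 - y - 12)/(y^2 + 6*y - 7)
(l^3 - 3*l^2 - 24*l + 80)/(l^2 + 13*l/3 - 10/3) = 3*(l^2 - 8*l + 16)/(3*l - 2)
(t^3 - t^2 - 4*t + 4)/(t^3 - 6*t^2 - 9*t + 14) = (t - 2)/(t - 7)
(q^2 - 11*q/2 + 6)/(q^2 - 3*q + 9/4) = 2*(q - 4)/(2*q - 3)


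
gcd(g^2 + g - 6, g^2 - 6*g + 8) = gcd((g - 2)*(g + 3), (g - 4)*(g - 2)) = g - 2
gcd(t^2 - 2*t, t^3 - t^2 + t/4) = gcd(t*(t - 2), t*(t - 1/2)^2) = t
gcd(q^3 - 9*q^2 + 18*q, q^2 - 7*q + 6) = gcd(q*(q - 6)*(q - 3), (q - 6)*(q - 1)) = q - 6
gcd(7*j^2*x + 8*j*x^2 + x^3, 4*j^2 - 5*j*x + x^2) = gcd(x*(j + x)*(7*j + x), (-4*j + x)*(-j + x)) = 1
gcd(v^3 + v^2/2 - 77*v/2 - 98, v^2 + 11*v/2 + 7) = v + 7/2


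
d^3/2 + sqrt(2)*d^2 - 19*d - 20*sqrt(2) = (d/2 + sqrt(2)/2)*(d - 4*sqrt(2))*(d + 5*sqrt(2))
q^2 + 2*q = q*(q + 2)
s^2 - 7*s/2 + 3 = (s - 2)*(s - 3/2)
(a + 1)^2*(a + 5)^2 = a^4 + 12*a^3 + 46*a^2 + 60*a + 25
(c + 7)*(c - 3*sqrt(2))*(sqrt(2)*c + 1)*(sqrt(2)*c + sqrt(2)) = 2*c^4 - 5*sqrt(2)*c^3 + 16*c^3 - 40*sqrt(2)*c^2 + 8*c^2 - 35*sqrt(2)*c - 48*c - 42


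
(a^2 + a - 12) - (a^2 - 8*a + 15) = 9*a - 27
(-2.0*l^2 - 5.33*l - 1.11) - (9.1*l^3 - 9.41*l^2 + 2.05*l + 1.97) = -9.1*l^3 + 7.41*l^2 - 7.38*l - 3.08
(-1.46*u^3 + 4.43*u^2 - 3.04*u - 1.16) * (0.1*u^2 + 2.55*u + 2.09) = -0.146*u^5 - 3.28*u^4 + 7.9411*u^3 + 1.3907*u^2 - 9.3116*u - 2.4244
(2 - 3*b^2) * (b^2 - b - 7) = -3*b^4 + 3*b^3 + 23*b^2 - 2*b - 14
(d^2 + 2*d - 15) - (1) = d^2 + 2*d - 16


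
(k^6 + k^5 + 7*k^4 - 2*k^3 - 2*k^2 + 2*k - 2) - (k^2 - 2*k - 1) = k^6 + k^5 + 7*k^4 - 2*k^3 - 3*k^2 + 4*k - 1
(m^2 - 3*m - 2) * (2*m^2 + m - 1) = 2*m^4 - 5*m^3 - 8*m^2 + m + 2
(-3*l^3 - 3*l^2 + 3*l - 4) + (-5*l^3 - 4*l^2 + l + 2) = -8*l^3 - 7*l^2 + 4*l - 2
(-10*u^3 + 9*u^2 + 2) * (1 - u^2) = 10*u^5 - 9*u^4 - 10*u^3 + 7*u^2 + 2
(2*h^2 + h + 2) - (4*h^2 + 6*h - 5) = -2*h^2 - 5*h + 7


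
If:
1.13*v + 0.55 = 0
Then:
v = -0.49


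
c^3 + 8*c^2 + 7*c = c*(c + 1)*(c + 7)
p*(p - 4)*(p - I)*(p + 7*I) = p^4 - 4*p^3 + 6*I*p^3 + 7*p^2 - 24*I*p^2 - 28*p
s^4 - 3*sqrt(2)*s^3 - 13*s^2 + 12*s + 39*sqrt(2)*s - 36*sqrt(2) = (s - 3)*(s - 1)*(s + 4)*(s - 3*sqrt(2))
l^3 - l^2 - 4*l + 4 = (l - 2)*(l - 1)*(l + 2)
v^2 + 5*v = v*(v + 5)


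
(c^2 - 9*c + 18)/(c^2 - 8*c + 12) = (c - 3)/(c - 2)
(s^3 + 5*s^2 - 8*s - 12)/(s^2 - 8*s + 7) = (s^3 + 5*s^2 - 8*s - 12)/(s^2 - 8*s + 7)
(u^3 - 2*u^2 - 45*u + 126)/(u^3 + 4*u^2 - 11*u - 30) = (u^2 + u - 42)/(u^2 + 7*u + 10)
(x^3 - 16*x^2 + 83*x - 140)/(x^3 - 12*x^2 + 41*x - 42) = (x^2 - 9*x + 20)/(x^2 - 5*x + 6)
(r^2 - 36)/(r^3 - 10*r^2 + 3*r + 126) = (r + 6)/(r^2 - 4*r - 21)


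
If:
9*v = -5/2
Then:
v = -5/18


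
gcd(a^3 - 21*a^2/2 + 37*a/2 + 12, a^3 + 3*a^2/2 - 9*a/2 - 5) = 1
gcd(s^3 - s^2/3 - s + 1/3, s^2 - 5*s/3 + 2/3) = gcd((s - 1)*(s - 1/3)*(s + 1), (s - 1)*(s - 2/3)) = s - 1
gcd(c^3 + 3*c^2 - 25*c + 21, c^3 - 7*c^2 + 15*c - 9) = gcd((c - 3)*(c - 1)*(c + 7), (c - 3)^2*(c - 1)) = c^2 - 4*c + 3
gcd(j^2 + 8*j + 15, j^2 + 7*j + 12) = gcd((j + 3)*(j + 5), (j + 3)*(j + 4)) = j + 3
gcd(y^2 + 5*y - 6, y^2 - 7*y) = 1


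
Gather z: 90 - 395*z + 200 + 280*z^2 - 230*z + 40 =280*z^2 - 625*z + 330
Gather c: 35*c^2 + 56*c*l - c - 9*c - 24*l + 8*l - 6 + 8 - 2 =35*c^2 + c*(56*l - 10) - 16*l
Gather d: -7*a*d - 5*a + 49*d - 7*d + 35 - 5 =-5*a + d*(42 - 7*a) + 30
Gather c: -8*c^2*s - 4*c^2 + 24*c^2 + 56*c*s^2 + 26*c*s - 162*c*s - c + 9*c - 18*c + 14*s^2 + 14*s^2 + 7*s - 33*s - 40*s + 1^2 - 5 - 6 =c^2*(20 - 8*s) + c*(56*s^2 - 136*s - 10) + 28*s^2 - 66*s - 10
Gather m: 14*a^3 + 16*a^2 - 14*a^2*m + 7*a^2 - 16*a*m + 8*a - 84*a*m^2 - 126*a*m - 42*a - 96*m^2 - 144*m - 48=14*a^3 + 23*a^2 - 34*a + m^2*(-84*a - 96) + m*(-14*a^2 - 142*a - 144) - 48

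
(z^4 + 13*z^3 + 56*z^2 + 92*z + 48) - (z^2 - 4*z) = z^4 + 13*z^3 + 55*z^2 + 96*z + 48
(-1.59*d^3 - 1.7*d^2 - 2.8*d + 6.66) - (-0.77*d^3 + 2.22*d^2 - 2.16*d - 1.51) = -0.82*d^3 - 3.92*d^2 - 0.64*d + 8.17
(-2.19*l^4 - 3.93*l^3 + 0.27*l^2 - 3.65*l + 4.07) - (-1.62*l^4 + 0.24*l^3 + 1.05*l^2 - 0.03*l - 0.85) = -0.57*l^4 - 4.17*l^3 - 0.78*l^2 - 3.62*l + 4.92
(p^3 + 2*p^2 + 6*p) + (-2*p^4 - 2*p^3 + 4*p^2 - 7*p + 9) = -2*p^4 - p^3 + 6*p^2 - p + 9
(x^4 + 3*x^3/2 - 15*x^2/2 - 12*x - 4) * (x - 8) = x^5 - 13*x^4/2 - 39*x^3/2 + 48*x^2 + 92*x + 32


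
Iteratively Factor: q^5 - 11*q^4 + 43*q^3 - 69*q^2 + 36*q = (q)*(q^4 - 11*q^3 + 43*q^2 - 69*q + 36) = q*(q - 3)*(q^3 - 8*q^2 + 19*q - 12) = q*(q - 3)^2*(q^2 - 5*q + 4) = q*(q - 4)*(q - 3)^2*(q - 1)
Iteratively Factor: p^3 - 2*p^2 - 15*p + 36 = (p + 4)*(p^2 - 6*p + 9) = (p - 3)*(p + 4)*(p - 3)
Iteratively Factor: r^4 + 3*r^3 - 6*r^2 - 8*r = (r)*(r^3 + 3*r^2 - 6*r - 8) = r*(r + 1)*(r^2 + 2*r - 8) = r*(r + 1)*(r + 4)*(r - 2)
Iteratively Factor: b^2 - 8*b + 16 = (b - 4)*(b - 4)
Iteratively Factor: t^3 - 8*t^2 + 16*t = (t)*(t^2 - 8*t + 16) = t*(t - 4)*(t - 4)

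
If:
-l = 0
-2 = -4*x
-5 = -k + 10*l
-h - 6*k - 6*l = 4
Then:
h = -34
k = 5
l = 0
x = 1/2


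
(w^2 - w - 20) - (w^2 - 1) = -w - 19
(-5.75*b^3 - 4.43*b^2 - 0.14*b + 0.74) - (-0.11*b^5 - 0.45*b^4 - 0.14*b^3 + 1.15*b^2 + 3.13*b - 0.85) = 0.11*b^5 + 0.45*b^4 - 5.61*b^3 - 5.58*b^2 - 3.27*b + 1.59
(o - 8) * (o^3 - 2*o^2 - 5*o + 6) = o^4 - 10*o^3 + 11*o^2 + 46*o - 48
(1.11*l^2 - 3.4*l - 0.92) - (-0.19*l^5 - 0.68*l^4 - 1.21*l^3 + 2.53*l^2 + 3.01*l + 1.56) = 0.19*l^5 + 0.68*l^4 + 1.21*l^3 - 1.42*l^2 - 6.41*l - 2.48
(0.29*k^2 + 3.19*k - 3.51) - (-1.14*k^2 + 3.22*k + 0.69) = 1.43*k^2 - 0.0300000000000002*k - 4.2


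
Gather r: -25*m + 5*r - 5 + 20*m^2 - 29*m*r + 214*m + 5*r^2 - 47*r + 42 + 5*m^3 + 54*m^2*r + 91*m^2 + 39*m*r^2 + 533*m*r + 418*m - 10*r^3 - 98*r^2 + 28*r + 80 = 5*m^3 + 111*m^2 + 607*m - 10*r^3 + r^2*(39*m - 93) + r*(54*m^2 + 504*m - 14) + 117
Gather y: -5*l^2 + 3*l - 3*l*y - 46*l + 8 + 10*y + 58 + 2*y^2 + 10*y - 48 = -5*l^2 - 43*l + 2*y^2 + y*(20 - 3*l) + 18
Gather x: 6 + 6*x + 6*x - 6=12*x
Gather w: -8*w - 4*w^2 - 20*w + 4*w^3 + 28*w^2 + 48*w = 4*w^3 + 24*w^2 + 20*w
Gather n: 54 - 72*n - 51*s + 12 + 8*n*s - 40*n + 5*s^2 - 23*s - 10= n*(8*s - 112) + 5*s^2 - 74*s + 56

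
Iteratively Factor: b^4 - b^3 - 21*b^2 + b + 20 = (b - 5)*(b^3 + 4*b^2 - b - 4) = (b - 5)*(b + 1)*(b^2 + 3*b - 4) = (b - 5)*(b + 1)*(b + 4)*(b - 1)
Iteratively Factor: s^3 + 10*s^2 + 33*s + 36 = (s + 3)*(s^2 + 7*s + 12) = (s + 3)*(s + 4)*(s + 3)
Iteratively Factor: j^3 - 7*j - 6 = (j + 2)*(j^2 - 2*j - 3) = (j + 1)*(j + 2)*(j - 3)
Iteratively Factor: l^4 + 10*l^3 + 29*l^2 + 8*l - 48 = (l - 1)*(l^3 + 11*l^2 + 40*l + 48) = (l - 1)*(l + 3)*(l^2 + 8*l + 16) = (l - 1)*(l + 3)*(l + 4)*(l + 4)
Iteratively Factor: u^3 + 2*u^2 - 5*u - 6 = (u + 3)*(u^2 - u - 2) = (u - 2)*(u + 3)*(u + 1)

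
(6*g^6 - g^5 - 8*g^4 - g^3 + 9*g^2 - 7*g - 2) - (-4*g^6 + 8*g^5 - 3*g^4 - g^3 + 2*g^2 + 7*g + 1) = 10*g^6 - 9*g^5 - 5*g^4 + 7*g^2 - 14*g - 3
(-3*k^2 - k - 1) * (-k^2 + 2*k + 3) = 3*k^4 - 5*k^3 - 10*k^2 - 5*k - 3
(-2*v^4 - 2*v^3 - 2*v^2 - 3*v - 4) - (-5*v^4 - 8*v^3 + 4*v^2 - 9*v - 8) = 3*v^4 + 6*v^3 - 6*v^2 + 6*v + 4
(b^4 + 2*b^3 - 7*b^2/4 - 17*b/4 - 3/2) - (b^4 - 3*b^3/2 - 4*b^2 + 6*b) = 7*b^3/2 + 9*b^2/4 - 41*b/4 - 3/2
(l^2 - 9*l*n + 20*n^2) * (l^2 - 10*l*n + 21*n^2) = l^4 - 19*l^3*n + 131*l^2*n^2 - 389*l*n^3 + 420*n^4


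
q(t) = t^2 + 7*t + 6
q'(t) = 2*t + 7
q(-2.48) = -5.21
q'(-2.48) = 2.04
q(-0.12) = 5.17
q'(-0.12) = 6.76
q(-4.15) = -5.83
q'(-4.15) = -1.30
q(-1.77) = -3.26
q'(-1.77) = 3.46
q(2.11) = 25.22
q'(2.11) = 11.22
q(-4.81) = -4.53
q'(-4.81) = -2.62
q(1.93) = 23.23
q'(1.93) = 10.86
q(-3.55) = -6.25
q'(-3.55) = -0.10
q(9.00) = 150.00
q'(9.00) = 25.00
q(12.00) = 234.00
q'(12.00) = 31.00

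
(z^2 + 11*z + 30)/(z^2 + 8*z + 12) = (z + 5)/(z + 2)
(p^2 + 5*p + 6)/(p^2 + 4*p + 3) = (p + 2)/(p + 1)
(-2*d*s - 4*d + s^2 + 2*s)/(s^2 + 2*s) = (-2*d + s)/s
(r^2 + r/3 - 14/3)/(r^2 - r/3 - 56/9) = 3*(r - 2)/(3*r - 8)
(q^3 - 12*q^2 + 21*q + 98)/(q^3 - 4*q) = (q^2 - 14*q + 49)/(q*(q - 2))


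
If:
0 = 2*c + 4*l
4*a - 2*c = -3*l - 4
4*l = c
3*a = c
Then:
No Solution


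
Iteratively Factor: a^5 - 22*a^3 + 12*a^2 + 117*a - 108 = (a - 1)*(a^4 + a^3 - 21*a^2 - 9*a + 108) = (a - 1)*(a + 3)*(a^3 - 2*a^2 - 15*a + 36) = (a - 1)*(a + 3)*(a + 4)*(a^2 - 6*a + 9) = (a - 3)*(a - 1)*(a + 3)*(a + 4)*(a - 3)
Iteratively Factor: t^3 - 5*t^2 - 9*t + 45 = (t + 3)*(t^2 - 8*t + 15) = (t - 3)*(t + 3)*(t - 5)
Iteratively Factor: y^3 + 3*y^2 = (y)*(y^2 + 3*y) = y^2*(y + 3)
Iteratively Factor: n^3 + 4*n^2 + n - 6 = (n - 1)*(n^2 + 5*n + 6) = (n - 1)*(n + 2)*(n + 3)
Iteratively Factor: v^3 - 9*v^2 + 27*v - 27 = (v - 3)*(v^2 - 6*v + 9) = (v - 3)^2*(v - 3)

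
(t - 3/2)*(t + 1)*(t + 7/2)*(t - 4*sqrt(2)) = t^4 - 4*sqrt(2)*t^3 + 3*t^3 - 12*sqrt(2)*t^2 - 13*t^2/4 - 21*t/4 + 13*sqrt(2)*t + 21*sqrt(2)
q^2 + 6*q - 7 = (q - 1)*(q + 7)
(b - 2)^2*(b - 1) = b^3 - 5*b^2 + 8*b - 4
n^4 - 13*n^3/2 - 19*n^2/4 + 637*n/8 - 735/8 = (n - 5)*(n - 7/2)*(n - 3/2)*(n + 7/2)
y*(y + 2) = y^2 + 2*y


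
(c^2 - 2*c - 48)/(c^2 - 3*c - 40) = (c + 6)/(c + 5)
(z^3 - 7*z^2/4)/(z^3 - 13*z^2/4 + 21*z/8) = 2*z/(2*z - 3)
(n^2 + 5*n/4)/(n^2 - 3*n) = (n + 5/4)/(n - 3)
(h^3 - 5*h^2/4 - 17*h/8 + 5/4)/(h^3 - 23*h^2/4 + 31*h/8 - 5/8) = (4*h^2 - 3*h - 10)/(4*h^2 - 21*h + 5)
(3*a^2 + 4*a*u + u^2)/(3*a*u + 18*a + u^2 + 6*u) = (a + u)/(u + 6)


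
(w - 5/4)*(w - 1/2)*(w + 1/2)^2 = w^4 - 3*w^3/4 - 7*w^2/8 + 3*w/16 + 5/32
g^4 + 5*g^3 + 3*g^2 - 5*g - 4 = (g - 1)*(g + 1)^2*(g + 4)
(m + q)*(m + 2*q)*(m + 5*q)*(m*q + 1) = m^4*q + 8*m^3*q^2 + m^3 + 17*m^2*q^3 + 8*m^2*q + 10*m*q^4 + 17*m*q^2 + 10*q^3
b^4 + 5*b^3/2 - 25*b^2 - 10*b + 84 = (b - 7/2)*(b - 2)*(b + 2)*(b + 6)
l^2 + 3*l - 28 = (l - 4)*(l + 7)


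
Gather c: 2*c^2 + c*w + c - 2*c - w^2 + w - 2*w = 2*c^2 + c*(w - 1) - w^2 - w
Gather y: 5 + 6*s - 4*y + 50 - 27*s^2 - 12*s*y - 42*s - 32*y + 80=-27*s^2 - 36*s + y*(-12*s - 36) + 135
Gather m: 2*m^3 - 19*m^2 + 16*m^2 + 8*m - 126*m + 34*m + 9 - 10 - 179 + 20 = 2*m^3 - 3*m^2 - 84*m - 160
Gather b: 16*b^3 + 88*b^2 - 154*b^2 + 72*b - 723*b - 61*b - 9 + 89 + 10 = 16*b^3 - 66*b^2 - 712*b + 90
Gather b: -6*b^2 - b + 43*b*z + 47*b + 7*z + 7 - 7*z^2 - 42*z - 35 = -6*b^2 + b*(43*z + 46) - 7*z^2 - 35*z - 28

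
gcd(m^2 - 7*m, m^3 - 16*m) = m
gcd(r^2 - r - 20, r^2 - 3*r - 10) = r - 5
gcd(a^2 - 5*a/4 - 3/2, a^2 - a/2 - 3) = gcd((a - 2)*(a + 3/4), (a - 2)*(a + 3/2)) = a - 2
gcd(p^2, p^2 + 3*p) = p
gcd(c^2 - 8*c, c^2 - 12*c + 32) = c - 8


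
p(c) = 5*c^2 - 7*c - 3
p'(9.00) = 83.00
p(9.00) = 339.00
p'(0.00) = -7.00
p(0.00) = -3.00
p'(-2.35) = -30.50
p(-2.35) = 41.06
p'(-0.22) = -9.20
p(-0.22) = -1.22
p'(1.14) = 4.40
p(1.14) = -4.48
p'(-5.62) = -63.20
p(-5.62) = 194.26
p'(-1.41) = -21.10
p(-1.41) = 16.81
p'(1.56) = 8.60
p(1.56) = -1.75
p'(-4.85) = -55.50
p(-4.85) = 148.56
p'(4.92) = 42.20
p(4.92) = 83.59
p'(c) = 10*c - 7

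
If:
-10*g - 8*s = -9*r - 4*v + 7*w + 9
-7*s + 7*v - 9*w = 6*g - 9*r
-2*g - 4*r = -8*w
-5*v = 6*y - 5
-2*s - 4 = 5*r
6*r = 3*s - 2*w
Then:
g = -5156/6075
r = -2336/6075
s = -1262/1215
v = -2177/1215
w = -91/225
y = 1696/729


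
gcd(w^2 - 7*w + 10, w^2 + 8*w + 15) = 1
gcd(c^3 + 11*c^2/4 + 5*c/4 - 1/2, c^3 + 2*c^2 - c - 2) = c^2 + 3*c + 2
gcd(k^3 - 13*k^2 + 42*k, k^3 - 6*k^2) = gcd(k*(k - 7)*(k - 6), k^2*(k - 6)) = k^2 - 6*k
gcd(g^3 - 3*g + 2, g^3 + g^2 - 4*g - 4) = g + 2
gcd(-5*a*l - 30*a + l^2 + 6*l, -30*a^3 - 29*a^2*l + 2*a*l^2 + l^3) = 5*a - l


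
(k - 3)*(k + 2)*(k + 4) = k^3 + 3*k^2 - 10*k - 24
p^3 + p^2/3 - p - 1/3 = (p - 1)*(p + 1/3)*(p + 1)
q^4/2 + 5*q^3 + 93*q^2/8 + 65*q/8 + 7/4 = (q/2 + 1)*(q + 1/2)^2*(q + 7)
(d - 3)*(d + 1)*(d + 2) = d^3 - 7*d - 6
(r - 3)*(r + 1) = r^2 - 2*r - 3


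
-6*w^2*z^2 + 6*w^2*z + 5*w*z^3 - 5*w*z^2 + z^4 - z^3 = z*(-w + z)*(6*w + z)*(z - 1)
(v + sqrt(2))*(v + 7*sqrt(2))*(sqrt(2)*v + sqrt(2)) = sqrt(2)*v^3 + sqrt(2)*v^2 + 16*v^2 + 16*v + 14*sqrt(2)*v + 14*sqrt(2)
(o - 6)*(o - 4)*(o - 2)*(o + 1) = o^4 - 11*o^3 + 32*o^2 - 4*o - 48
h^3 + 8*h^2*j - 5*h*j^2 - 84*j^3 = (h - 3*j)*(h + 4*j)*(h + 7*j)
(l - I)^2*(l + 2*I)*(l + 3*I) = l^4 + 3*I*l^3 + 3*l^2 + 7*I*l + 6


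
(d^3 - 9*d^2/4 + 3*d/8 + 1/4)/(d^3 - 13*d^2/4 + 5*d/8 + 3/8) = (d - 2)/(d - 3)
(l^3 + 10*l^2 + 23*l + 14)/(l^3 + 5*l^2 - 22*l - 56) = (l + 1)/(l - 4)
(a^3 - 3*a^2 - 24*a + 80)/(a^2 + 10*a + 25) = (a^2 - 8*a + 16)/(a + 5)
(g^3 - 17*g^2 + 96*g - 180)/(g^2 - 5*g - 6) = (g^2 - 11*g + 30)/(g + 1)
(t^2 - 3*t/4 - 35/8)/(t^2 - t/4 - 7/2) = (t - 5/2)/(t - 2)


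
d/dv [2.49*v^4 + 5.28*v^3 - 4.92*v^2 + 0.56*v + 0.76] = 9.96*v^3 + 15.84*v^2 - 9.84*v + 0.56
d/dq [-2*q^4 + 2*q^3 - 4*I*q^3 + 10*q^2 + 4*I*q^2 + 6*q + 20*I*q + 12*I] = -8*q^3 + q^2*(6 - 12*I) + q*(20 + 8*I) + 6 + 20*I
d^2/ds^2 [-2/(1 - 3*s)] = 36/(3*s - 1)^3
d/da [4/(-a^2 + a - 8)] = 4*(2*a - 1)/(a^2 - a + 8)^2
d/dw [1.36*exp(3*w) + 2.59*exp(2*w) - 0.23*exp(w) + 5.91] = (4.08*exp(2*w) + 5.18*exp(w) - 0.23)*exp(w)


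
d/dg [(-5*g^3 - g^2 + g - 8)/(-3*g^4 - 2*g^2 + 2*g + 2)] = ((15*g^2 + 2*g - 1)*(3*g^4 + 2*g^2 - 2*g - 2) - 2*(6*g^3 + 2*g - 1)*(5*g^3 + g^2 - g + 8))/(3*g^4 + 2*g^2 - 2*g - 2)^2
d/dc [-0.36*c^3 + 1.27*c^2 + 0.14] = c*(2.54 - 1.08*c)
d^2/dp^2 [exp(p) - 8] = exp(p)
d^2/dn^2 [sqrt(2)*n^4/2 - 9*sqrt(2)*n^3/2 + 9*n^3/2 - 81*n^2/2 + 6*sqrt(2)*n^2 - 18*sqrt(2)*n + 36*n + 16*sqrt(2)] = 6*sqrt(2)*n^2 - 27*sqrt(2)*n + 27*n - 81 + 12*sqrt(2)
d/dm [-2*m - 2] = -2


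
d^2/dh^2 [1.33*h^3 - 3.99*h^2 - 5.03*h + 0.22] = 7.98*h - 7.98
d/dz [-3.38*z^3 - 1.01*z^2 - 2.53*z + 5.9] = -10.14*z^2 - 2.02*z - 2.53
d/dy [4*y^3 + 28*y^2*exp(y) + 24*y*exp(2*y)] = 28*y^2*exp(y) + 12*y^2 + 48*y*exp(2*y) + 56*y*exp(y) + 24*exp(2*y)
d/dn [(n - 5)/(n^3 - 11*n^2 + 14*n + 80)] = 2*(3 - n)/(n^4 - 12*n^3 + 4*n^2 + 192*n + 256)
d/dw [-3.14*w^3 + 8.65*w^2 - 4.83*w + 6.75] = -9.42*w^2 + 17.3*w - 4.83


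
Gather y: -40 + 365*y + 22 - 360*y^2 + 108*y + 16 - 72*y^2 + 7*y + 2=-432*y^2 + 480*y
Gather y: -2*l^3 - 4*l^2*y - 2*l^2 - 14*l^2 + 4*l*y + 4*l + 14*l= -2*l^3 - 16*l^2 + 18*l + y*(-4*l^2 + 4*l)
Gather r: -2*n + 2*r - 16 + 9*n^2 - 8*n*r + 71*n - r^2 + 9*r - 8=9*n^2 + 69*n - r^2 + r*(11 - 8*n) - 24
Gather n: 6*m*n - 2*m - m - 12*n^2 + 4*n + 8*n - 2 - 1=-3*m - 12*n^2 + n*(6*m + 12) - 3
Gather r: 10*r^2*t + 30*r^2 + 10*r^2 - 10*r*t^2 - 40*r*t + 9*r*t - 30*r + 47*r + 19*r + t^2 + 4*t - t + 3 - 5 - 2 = r^2*(10*t + 40) + r*(-10*t^2 - 31*t + 36) + t^2 + 3*t - 4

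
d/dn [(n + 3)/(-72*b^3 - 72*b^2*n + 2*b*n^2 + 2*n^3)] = (-36*b^3 - 36*b^2*n + b*n^2 + n^3 - (n + 3)*(-36*b^2 + 2*b*n + 3*n^2))/(2*(36*b^3 + 36*b^2*n - b*n^2 - n^3)^2)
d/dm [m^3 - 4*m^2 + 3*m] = 3*m^2 - 8*m + 3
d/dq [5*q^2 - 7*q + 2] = 10*q - 7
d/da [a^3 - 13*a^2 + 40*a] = 3*a^2 - 26*a + 40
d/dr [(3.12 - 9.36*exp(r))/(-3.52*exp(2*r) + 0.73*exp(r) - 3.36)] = (-32.9472*exp(2*r) + 21.9648*exp(r) + 29.172)*exp(r)/(12.3904*exp(4*r) - 5.1392*exp(3*r) + 24.1873*exp(2*r) - 4.9056*exp(r) + 11.2896)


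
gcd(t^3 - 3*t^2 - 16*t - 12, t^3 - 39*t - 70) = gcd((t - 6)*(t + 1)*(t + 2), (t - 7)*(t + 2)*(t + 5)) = t + 2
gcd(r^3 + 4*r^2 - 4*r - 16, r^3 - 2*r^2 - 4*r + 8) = r^2 - 4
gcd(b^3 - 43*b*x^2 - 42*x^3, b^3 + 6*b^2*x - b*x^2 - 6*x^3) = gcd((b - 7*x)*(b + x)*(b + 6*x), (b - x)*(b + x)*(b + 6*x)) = b^2 + 7*b*x + 6*x^2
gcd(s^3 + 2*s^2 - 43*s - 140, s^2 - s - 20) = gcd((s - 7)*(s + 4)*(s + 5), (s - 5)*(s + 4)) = s + 4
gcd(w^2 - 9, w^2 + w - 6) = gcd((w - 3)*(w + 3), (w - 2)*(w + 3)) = w + 3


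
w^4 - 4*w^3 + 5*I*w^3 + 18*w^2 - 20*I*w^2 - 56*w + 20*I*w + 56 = (w - 2)^2*(w - 2*I)*(w + 7*I)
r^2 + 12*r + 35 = (r + 5)*(r + 7)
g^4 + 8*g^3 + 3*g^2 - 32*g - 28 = (g - 2)*(g + 1)*(g + 2)*(g + 7)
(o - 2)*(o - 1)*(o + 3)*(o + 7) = o^4 + 7*o^3 - 7*o^2 - 43*o + 42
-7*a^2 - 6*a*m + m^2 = (-7*a + m)*(a + m)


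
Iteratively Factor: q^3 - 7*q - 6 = (q + 1)*(q^2 - q - 6) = (q + 1)*(q + 2)*(q - 3)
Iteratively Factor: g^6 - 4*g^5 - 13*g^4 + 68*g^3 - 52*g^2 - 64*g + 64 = (g + 4)*(g^5 - 8*g^4 + 19*g^3 - 8*g^2 - 20*g + 16) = (g - 4)*(g + 4)*(g^4 - 4*g^3 + 3*g^2 + 4*g - 4) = (g - 4)*(g - 1)*(g + 4)*(g^3 - 3*g^2 + 4) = (g - 4)*(g - 2)*(g - 1)*(g + 4)*(g^2 - g - 2) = (g - 4)*(g - 2)^2*(g - 1)*(g + 4)*(g + 1)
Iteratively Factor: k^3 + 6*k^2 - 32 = (k + 4)*(k^2 + 2*k - 8) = (k + 4)^2*(k - 2)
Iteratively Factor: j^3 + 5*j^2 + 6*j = (j)*(j^2 + 5*j + 6) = j*(j + 2)*(j + 3)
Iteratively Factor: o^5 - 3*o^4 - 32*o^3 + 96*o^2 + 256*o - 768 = (o + 4)*(o^4 - 7*o^3 - 4*o^2 + 112*o - 192) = (o - 4)*(o + 4)*(o^3 - 3*o^2 - 16*o + 48) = (o - 4)^2*(o + 4)*(o^2 + o - 12) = (o - 4)^2*(o + 4)^2*(o - 3)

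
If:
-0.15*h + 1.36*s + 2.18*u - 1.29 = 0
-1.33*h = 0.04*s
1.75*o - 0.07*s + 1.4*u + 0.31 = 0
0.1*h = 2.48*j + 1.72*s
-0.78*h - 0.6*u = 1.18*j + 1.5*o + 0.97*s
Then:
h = -0.03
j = -0.77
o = -0.05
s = 1.10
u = -0.10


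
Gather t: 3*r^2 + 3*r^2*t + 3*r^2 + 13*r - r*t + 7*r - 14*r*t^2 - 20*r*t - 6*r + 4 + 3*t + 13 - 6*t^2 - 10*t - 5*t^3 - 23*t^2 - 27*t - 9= 6*r^2 + 14*r - 5*t^3 + t^2*(-14*r - 29) + t*(3*r^2 - 21*r - 34) + 8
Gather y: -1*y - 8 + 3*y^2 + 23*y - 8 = 3*y^2 + 22*y - 16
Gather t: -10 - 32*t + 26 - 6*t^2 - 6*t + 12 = -6*t^2 - 38*t + 28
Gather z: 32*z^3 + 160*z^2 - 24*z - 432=32*z^3 + 160*z^2 - 24*z - 432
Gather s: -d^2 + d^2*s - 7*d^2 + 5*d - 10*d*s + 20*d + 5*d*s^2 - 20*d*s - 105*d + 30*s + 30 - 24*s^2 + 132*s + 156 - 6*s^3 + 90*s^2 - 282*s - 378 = -8*d^2 - 80*d - 6*s^3 + s^2*(5*d + 66) + s*(d^2 - 30*d - 120) - 192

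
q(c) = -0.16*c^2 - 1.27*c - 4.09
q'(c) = -0.32*c - 1.27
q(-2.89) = -1.76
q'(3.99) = -2.55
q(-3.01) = -1.72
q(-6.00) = -2.23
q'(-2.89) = -0.35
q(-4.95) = -1.72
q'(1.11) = -1.63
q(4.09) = -11.96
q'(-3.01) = -0.31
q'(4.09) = -2.58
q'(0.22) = -1.34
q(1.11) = -5.70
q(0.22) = -4.38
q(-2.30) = -2.02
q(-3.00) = -1.72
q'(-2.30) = -0.53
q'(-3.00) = -0.31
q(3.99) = -11.70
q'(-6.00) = 0.65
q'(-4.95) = 0.31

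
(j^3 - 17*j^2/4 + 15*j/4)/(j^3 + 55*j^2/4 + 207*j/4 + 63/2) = j*(4*j^2 - 17*j + 15)/(4*j^3 + 55*j^2 + 207*j + 126)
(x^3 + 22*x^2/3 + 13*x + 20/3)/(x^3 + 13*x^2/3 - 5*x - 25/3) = (3*x + 4)/(3*x - 5)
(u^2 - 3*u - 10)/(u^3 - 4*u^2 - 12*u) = (u - 5)/(u*(u - 6))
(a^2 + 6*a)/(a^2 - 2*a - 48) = a/(a - 8)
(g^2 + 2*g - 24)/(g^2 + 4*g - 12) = (g - 4)/(g - 2)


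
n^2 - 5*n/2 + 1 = (n - 2)*(n - 1/2)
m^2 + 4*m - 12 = (m - 2)*(m + 6)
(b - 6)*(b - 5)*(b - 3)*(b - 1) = b^4 - 15*b^3 + 77*b^2 - 153*b + 90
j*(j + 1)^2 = j^3 + 2*j^2 + j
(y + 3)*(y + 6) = y^2 + 9*y + 18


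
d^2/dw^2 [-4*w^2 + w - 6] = -8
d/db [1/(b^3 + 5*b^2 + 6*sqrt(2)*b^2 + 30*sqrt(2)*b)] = (-3*b^2 - 12*sqrt(2)*b - 10*b - 30*sqrt(2))/(b^2*(b^2 + 5*b + 6*sqrt(2)*b + 30*sqrt(2))^2)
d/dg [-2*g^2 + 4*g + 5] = 4 - 4*g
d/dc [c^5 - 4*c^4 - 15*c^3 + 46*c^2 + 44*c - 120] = 5*c^4 - 16*c^3 - 45*c^2 + 92*c + 44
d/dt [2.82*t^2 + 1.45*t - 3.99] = 5.64*t + 1.45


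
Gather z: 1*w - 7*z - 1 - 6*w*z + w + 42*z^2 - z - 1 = 2*w + 42*z^2 + z*(-6*w - 8) - 2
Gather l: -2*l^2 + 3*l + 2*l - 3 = -2*l^2 + 5*l - 3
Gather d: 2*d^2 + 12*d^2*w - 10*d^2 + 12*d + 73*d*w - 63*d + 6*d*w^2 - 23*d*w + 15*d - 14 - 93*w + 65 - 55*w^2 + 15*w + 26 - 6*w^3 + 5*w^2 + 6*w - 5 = d^2*(12*w - 8) + d*(6*w^2 + 50*w - 36) - 6*w^3 - 50*w^2 - 72*w + 72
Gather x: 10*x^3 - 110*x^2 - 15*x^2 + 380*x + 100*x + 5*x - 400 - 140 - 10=10*x^3 - 125*x^2 + 485*x - 550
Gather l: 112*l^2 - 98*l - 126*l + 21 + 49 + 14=112*l^2 - 224*l + 84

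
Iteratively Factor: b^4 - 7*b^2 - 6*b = (b)*(b^3 - 7*b - 6) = b*(b + 2)*(b^2 - 2*b - 3) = b*(b - 3)*(b + 2)*(b + 1)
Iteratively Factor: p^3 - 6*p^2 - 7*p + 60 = (p - 4)*(p^2 - 2*p - 15) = (p - 4)*(p + 3)*(p - 5)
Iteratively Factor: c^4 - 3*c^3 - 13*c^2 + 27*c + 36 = (c - 3)*(c^3 - 13*c - 12) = (c - 4)*(c - 3)*(c^2 + 4*c + 3) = (c - 4)*(c - 3)*(c + 3)*(c + 1)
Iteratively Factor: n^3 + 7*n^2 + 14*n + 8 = (n + 2)*(n^2 + 5*n + 4) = (n + 2)*(n + 4)*(n + 1)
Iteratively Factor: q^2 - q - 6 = (q - 3)*(q + 2)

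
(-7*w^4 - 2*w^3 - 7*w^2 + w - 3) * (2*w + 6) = -14*w^5 - 46*w^4 - 26*w^3 - 40*w^2 - 18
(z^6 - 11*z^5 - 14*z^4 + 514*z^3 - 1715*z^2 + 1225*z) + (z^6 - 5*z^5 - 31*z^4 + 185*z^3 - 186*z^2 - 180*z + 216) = 2*z^6 - 16*z^5 - 45*z^4 + 699*z^3 - 1901*z^2 + 1045*z + 216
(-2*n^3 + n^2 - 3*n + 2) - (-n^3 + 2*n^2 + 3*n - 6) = -n^3 - n^2 - 6*n + 8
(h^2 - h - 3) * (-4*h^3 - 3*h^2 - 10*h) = -4*h^5 + h^4 + 5*h^3 + 19*h^2 + 30*h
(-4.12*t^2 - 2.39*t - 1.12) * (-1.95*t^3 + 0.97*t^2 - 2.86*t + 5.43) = 8.034*t^5 + 0.6641*t^4 + 11.6489*t^3 - 16.6226*t^2 - 9.7745*t - 6.0816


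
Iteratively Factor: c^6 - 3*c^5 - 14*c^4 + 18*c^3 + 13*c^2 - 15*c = (c + 3)*(c^5 - 6*c^4 + 4*c^3 + 6*c^2 - 5*c) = (c - 1)*(c + 3)*(c^4 - 5*c^3 - c^2 + 5*c) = (c - 1)^2*(c + 3)*(c^3 - 4*c^2 - 5*c) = (c - 5)*(c - 1)^2*(c + 3)*(c^2 + c) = c*(c - 5)*(c - 1)^2*(c + 3)*(c + 1)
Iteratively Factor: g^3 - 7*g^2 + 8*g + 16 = (g - 4)*(g^2 - 3*g - 4) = (g - 4)^2*(g + 1)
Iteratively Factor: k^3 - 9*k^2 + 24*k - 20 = (k - 2)*(k^2 - 7*k + 10) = (k - 2)^2*(k - 5)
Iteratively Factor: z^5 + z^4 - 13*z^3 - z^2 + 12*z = (z + 4)*(z^4 - 3*z^3 - z^2 + 3*z) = (z - 1)*(z + 4)*(z^3 - 2*z^2 - 3*z) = (z - 3)*(z - 1)*(z + 4)*(z^2 + z) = (z - 3)*(z - 1)*(z + 1)*(z + 4)*(z)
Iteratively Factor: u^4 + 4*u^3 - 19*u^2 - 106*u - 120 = (u - 5)*(u^3 + 9*u^2 + 26*u + 24) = (u - 5)*(u + 2)*(u^2 + 7*u + 12) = (u - 5)*(u + 2)*(u + 4)*(u + 3)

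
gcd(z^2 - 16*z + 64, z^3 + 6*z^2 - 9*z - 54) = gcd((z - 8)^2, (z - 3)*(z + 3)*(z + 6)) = 1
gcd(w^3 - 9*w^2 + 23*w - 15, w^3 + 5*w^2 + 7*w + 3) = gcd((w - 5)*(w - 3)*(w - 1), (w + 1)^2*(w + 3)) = 1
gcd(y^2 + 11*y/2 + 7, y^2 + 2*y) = y + 2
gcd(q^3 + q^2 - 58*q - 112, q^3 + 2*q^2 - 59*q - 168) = q^2 - q - 56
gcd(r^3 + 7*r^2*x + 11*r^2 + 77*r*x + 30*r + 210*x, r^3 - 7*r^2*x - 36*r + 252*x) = r + 6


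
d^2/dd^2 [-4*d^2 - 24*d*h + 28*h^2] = -8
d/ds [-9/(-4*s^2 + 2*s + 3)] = 18*(1 - 4*s)/(-4*s^2 + 2*s + 3)^2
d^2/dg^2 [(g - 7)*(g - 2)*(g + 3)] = 6*g - 12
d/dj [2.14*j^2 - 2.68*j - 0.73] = 4.28*j - 2.68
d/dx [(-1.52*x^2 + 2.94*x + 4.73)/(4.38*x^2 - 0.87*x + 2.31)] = (-11.5548*x^2 - 48.4572*x + 10.9065)/(19.1844*x^4 - 7.6212*x^3 + 20.9925*x^2 - 4.0194*x + 5.3361)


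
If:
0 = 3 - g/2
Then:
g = 6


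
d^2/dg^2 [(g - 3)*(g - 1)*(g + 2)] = 6*g - 4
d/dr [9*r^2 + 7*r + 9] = 18*r + 7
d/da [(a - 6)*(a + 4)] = 2*a - 2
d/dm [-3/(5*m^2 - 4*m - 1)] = 6*(5*m - 2)/(-5*m^2 + 4*m + 1)^2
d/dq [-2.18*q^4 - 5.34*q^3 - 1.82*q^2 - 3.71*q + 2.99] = -8.72*q^3 - 16.02*q^2 - 3.64*q - 3.71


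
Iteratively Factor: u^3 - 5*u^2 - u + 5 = (u - 5)*(u^2 - 1) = (u - 5)*(u + 1)*(u - 1)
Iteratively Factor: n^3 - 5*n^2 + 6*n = (n - 3)*(n^2 - 2*n) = n*(n - 3)*(n - 2)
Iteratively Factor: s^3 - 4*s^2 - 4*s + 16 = (s - 2)*(s^2 - 2*s - 8) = (s - 4)*(s - 2)*(s + 2)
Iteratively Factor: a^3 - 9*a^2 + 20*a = (a - 5)*(a^2 - 4*a) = (a - 5)*(a - 4)*(a)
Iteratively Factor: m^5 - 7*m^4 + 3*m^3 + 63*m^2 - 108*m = (m - 4)*(m^4 - 3*m^3 - 9*m^2 + 27*m) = (m - 4)*(m - 3)*(m^3 - 9*m) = m*(m - 4)*(m - 3)*(m^2 - 9) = m*(m - 4)*(m - 3)*(m + 3)*(m - 3)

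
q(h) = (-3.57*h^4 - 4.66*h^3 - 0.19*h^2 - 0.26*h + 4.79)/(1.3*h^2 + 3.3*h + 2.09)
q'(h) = (-2.6*h - 3.3)*(-3.57*h^4 - 4.66*h^3 - 0.19*h^2 - 0.26*h + 4.79)/(1.3*h^2 + 3.3*h + 2.09)^2 + (-14.28*h^3 - 13.98*h^2 - 0.38*h - 0.26)/(1.3*h^2 + 3.3*h + 2.09)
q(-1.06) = 111.91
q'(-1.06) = -1128.21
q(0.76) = 0.23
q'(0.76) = -3.01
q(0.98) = -0.51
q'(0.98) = -3.73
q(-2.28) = -27.83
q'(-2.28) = 18.16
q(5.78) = -75.66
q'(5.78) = -28.49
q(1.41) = -2.48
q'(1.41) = -5.50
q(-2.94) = -39.83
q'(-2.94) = 19.27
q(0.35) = 1.30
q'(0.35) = -2.40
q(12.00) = -358.71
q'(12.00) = -62.55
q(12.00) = -358.71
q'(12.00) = -62.55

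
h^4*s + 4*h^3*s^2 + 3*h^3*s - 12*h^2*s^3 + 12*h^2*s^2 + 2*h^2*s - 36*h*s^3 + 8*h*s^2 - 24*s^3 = (h + 2)*(h - 2*s)*(h + 6*s)*(h*s + s)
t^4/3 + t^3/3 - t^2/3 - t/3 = t*(t/3 + 1/3)*(t - 1)*(t + 1)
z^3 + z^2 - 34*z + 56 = (z - 4)*(z - 2)*(z + 7)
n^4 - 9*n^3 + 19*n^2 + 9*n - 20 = (n - 5)*(n - 4)*(n - 1)*(n + 1)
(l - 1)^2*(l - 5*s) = l^3 - 5*l^2*s - 2*l^2 + 10*l*s + l - 5*s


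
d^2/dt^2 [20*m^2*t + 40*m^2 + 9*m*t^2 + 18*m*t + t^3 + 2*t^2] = 18*m + 6*t + 4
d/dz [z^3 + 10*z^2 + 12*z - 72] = 3*z^2 + 20*z + 12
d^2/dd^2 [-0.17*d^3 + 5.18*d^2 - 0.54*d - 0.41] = 10.36 - 1.02*d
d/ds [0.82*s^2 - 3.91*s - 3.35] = 1.64*s - 3.91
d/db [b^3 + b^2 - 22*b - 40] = 3*b^2 + 2*b - 22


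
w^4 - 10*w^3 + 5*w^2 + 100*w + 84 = (w - 7)*(w - 6)*(w + 1)*(w + 2)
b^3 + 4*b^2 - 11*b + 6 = (b - 1)^2*(b + 6)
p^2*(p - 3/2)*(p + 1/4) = p^4 - 5*p^3/4 - 3*p^2/8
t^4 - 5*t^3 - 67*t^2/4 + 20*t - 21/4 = (t - 7)*(t - 1/2)^2*(t + 3)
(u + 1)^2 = u^2 + 2*u + 1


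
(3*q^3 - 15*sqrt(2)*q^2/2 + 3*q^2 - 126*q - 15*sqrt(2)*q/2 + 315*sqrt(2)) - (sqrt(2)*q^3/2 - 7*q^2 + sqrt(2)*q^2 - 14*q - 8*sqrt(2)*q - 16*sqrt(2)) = -sqrt(2)*q^3/2 + 3*q^3 - 17*sqrt(2)*q^2/2 + 10*q^2 - 112*q + sqrt(2)*q/2 + 331*sqrt(2)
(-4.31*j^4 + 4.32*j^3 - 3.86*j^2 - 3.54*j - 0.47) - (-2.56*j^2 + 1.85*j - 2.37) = -4.31*j^4 + 4.32*j^3 - 1.3*j^2 - 5.39*j + 1.9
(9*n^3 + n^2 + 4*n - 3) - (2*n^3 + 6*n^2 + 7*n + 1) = 7*n^3 - 5*n^2 - 3*n - 4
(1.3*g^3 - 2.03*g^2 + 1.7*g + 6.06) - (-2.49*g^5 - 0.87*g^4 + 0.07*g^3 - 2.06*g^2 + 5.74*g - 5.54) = 2.49*g^5 + 0.87*g^4 + 1.23*g^3 + 0.0300000000000002*g^2 - 4.04*g + 11.6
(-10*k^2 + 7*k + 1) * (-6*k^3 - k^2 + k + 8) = 60*k^5 - 32*k^4 - 23*k^3 - 74*k^2 + 57*k + 8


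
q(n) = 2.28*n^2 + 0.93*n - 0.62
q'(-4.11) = -17.81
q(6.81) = 111.45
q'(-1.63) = -6.50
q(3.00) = 22.69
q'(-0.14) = 0.29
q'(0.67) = 3.99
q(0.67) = 1.03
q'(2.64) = 12.97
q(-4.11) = 34.07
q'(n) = 4.56*n + 0.93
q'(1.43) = 7.45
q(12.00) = 338.86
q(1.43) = 5.37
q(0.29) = -0.16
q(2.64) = 17.73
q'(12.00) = 55.65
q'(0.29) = 2.25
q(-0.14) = -0.71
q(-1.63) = 3.92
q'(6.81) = 31.98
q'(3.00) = 14.61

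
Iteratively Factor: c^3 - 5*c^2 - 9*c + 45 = (c + 3)*(c^2 - 8*c + 15) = (c - 3)*(c + 3)*(c - 5)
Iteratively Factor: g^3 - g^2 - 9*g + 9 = (g - 1)*(g^2 - 9) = (g - 3)*(g - 1)*(g + 3)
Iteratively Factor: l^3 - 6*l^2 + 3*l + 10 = (l - 5)*(l^2 - l - 2) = (l - 5)*(l + 1)*(l - 2)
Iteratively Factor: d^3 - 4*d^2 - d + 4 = (d - 4)*(d^2 - 1) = (d - 4)*(d + 1)*(d - 1)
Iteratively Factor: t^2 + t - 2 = (t + 2)*(t - 1)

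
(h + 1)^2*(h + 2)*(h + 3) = h^4 + 7*h^3 + 17*h^2 + 17*h + 6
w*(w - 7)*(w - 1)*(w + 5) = w^4 - 3*w^3 - 33*w^2 + 35*w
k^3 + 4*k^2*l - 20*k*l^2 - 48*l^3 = (k - 4*l)*(k + 2*l)*(k + 6*l)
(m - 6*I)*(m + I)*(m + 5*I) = m^3 + 31*m + 30*I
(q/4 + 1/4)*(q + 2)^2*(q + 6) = q^4/4 + 11*q^3/4 + 19*q^2/2 + 13*q + 6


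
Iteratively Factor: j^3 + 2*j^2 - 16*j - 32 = (j + 2)*(j^2 - 16) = (j - 4)*(j + 2)*(j + 4)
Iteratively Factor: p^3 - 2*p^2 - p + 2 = (p - 2)*(p^2 - 1) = (p - 2)*(p + 1)*(p - 1)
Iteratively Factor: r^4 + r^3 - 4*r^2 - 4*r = (r - 2)*(r^3 + 3*r^2 + 2*r) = (r - 2)*(r + 1)*(r^2 + 2*r) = (r - 2)*(r + 1)*(r + 2)*(r)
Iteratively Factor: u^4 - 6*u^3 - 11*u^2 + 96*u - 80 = (u - 4)*(u^3 - 2*u^2 - 19*u + 20) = (u - 4)*(u + 4)*(u^2 - 6*u + 5) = (u - 5)*(u - 4)*(u + 4)*(u - 1)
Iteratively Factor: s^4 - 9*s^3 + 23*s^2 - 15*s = (s - 3)*(s^3 - 6*s^2 + 5*s) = (s - 5)*(s - 3)*(s^2 - s) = s*(s - 5)*(s - 3)*(s - 1)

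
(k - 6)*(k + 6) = k^2 - 36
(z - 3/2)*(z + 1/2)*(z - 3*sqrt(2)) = z^3 - 3*sqrt(2)*z^2 - z^2 - 3*z/4 + 3*sqrt(2)*z + 9*sqrt(2)/4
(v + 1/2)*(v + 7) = v^2 + 15*v/2 + 7/2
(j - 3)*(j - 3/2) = j^2 - 9*j/2 + 9/2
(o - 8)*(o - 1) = o^2 - 9*o + 8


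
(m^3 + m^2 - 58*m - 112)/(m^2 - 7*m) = (m^3 + m^2 - 58*m - 112)/(m*(m - 7))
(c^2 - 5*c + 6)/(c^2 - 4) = (c - 3)/(c + 2)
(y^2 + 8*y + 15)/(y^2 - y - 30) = (y + 3)/(y - 6)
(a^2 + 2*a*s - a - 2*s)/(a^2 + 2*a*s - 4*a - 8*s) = (a - 1)/(a - 4)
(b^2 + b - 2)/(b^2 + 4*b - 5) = (b + 2)/(b + 5)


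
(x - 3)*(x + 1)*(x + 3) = x^3 + x^2 - 9*x - 9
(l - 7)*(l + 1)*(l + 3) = l^3 - 3*l^2 - 25*l - 21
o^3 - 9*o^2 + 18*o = o*(o - 6)*(o - 3)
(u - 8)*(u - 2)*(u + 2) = u^3 - 8*u^2 - 4*u + 32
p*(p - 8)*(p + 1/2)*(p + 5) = p^4 - 5*p^3/2 - 83*p^2/2 - 20*p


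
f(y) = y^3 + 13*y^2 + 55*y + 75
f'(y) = 3*y^2 + 26*y + 55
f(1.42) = 182.18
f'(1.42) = 97.97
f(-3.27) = -0.81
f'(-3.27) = 2.06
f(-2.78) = 1.08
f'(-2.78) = 5.91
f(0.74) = 123.22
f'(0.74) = 75.88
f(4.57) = 693.30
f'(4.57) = 236.47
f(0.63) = 115.06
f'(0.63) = 72.57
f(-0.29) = 60.12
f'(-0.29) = 47.71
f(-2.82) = 0.86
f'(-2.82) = 5.54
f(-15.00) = -1200.00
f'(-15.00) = 340.00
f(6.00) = 1089.00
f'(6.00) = 319.00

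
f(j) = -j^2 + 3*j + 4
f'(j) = 3 - 2*j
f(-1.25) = -1.31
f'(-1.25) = 5.50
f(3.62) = 1.76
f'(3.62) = -4.24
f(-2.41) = -9.04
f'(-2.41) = 7.82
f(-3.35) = -17.27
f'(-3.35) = 9.70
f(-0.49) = 2.29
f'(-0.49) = 3.98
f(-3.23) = -16.12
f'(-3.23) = 9.46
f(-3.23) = -16.12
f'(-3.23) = 9.46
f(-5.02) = -36.26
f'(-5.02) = 13.04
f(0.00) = 4.00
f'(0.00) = 3.00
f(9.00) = -50.00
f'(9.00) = -15.00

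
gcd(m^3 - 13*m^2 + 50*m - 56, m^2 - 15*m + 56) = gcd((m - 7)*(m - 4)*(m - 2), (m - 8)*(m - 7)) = m - 7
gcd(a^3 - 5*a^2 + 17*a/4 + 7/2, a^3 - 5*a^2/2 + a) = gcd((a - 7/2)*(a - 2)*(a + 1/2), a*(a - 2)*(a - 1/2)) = a - 2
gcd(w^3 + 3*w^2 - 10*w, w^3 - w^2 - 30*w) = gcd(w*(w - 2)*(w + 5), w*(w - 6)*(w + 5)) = w^2 + 5*w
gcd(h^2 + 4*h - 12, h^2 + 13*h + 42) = h + 6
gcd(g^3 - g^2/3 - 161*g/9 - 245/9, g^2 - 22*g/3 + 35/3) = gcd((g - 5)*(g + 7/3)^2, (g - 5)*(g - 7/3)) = g - 5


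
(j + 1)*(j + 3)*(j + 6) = j^3 + 10*j^2 + 27*j + 18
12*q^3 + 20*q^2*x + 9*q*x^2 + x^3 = (q + x)*(2*q + x)*(6*q + x)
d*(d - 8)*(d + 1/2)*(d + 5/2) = d^4 - 5*d^3 - 91*d^2/4 - 10*d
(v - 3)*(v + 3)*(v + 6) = v^3 + 6*v^2 - 9*v - 54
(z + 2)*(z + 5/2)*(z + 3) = z^3 + 15*z^2/2 + 37*z/2 + 15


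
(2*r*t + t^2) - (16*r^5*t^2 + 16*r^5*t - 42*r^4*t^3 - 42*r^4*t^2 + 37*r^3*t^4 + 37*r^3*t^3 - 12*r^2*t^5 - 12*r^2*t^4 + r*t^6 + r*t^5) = -16*r^5*t^2 - 16*r^5*t + 42*r^4*t^3 + 42*r^4*t^2 - 37*r^3*t^4 - 37*r^3*t^3 + 12*r^2*t^5 + 12*r^2*t^4 - r*t^6 - r*t^5 + 2*r*t + t^2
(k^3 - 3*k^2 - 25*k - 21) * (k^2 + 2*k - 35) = k^5 - k^4 - 66*k^3 + 34*k^2 + 833*k + 735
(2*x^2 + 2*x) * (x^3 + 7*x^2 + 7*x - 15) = 2*x^5 + 16*x^4 + 28*x^3 - 16*x^2 - 30*x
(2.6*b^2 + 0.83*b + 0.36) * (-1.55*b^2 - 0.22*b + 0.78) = -4.03*b^4 - 1.8585*b^3 + 1.2874*b^2 + 0.5682*b + 0.2808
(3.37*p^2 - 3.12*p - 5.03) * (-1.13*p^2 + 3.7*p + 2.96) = -3.8081*p^4 + 15.9946*p^3 + 4.1151*p^2 - 27.8462*p - 14.8888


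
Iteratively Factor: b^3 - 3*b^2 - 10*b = (b - 5)*(b^2 + 2*b) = b*(b - 5)*(b + 2)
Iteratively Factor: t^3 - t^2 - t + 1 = (t + 1)*(t^2 - 2*t + 1) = (t - 1)*(t + 1)*(t - 1)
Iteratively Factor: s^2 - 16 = (s - 4)*(s + 4)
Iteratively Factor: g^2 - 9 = (g + 3)*(g - 3)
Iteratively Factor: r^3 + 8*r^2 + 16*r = (r)*(r^2 + 8*r + 16) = r*(r + 4)*(r + 4)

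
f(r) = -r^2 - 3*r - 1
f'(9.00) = -21.00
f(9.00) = -109.00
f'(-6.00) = 9.00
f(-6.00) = -19.00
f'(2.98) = -8.96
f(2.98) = -18.82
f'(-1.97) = 0.94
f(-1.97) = 1.03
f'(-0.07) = -2.86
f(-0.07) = -0.79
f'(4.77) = -12.54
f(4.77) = -38.06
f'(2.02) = -7.04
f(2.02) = -11.14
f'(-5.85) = 8.70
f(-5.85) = -17.67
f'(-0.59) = -1.82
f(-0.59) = 0.42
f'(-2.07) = 1.14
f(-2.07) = 0.93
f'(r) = -2*r - 3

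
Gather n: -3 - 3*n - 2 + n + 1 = -2*n - 4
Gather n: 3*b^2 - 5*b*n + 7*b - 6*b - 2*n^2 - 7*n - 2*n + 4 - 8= 3*b^2 + b - 2*n^2 + n*(-5*b - 9) - 4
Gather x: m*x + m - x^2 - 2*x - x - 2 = m - x^2 + x*(m - 3) - 2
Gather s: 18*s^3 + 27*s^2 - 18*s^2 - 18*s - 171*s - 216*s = 18*s^3 + 9*s^2 - 405*s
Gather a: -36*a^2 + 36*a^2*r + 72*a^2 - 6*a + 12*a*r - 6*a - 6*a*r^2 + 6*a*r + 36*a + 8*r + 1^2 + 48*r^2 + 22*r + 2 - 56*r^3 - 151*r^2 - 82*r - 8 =a^2*(36*r + 36) + a*(-6*r^2 + 18*r + 24) - 56*r^3 - 103*r^2 - 52*r - 5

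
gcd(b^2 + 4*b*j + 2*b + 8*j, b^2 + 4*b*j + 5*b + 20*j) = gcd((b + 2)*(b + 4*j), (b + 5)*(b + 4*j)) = b + 4*j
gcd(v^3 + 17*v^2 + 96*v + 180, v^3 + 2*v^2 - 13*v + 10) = v + 5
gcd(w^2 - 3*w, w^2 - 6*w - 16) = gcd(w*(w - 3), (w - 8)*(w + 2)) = 1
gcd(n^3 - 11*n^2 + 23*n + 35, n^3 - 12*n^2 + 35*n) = n^2 - 12*n + 35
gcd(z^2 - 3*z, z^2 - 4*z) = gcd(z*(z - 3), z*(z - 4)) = z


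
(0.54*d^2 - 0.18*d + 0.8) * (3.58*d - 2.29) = 1.9332*d^3 - 1.881*d^2 + 3.2762*d - 1.832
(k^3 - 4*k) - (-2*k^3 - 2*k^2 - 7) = 3*k^3 + 2*k^2 - 4*k + 7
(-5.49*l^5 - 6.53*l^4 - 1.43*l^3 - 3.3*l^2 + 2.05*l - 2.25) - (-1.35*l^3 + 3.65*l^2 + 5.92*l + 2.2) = -5.49*l^5 - 6.53*l^4 - 0.0799999999999998*l^3 - 6.95*l^2 - 3.87*l - 4.45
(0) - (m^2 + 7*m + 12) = -m^2 - 7*m - 12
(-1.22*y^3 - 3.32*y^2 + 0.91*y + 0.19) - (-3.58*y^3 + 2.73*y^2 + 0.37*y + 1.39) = 2.36*y^3 - 6.05*y^2 + 0.54*y - 1.2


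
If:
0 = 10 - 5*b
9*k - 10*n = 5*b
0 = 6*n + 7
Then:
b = 2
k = -5/27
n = -7/6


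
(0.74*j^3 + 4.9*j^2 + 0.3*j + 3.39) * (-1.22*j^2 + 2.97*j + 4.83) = -0.9028*j^5 - 3.7802*j^4 + 17.7612*j^3 + 20.4222*j^2 + 11.5173*j + 16.3737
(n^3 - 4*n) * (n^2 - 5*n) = n^5 - 5*n^4 - 4*n^3 + 20*n^2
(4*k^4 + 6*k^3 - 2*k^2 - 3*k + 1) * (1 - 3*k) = -12*k^5 - 14*k^4 + 12*k^3 + 7*k^2 - 6*k + 1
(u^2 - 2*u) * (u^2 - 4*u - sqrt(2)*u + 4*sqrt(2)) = u^4 - 6*u^3 - sqrt(2)*u^3 + 8*u^2 + 6*sqrt(2)*u^2 - 8*sqrt(2)*u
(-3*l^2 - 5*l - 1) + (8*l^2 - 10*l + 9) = 5*l^2 - 15*l + 8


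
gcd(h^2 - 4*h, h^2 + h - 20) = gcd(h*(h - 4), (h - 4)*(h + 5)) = h - 4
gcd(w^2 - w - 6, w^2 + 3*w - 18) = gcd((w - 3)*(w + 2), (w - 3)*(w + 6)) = w - 3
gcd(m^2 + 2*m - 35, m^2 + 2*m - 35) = m^2 + 2*m - 35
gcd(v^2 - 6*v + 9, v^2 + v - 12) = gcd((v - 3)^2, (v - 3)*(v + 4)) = v - 3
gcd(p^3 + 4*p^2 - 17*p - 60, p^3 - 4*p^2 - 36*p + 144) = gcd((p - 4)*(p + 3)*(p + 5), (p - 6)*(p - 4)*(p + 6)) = p - 4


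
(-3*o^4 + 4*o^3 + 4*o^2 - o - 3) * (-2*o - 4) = 6*o^5 + 4*o^4 - 24*o^3 - 14*o^2 + 10*o + 12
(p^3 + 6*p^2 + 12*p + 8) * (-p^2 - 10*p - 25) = -p^5 - 16*p^4 - 97*p^3 - 278*p^2 - 380*p - 200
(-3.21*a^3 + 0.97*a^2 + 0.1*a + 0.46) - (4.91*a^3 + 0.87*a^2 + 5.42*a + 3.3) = -8.12*a^3 + 0.1*a^2 - 5.32*a - 2.84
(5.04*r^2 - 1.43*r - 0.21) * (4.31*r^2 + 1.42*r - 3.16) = 21.7224*r^4 + 0.9935*r^3 - 18.8621*r^2 + 4.2206*r + 0.6636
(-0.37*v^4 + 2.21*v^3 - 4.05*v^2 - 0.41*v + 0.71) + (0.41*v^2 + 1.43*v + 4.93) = -0.37*v^4 + 2.21*v^3 - 3.64*v^2 + 1.02*v + 5.64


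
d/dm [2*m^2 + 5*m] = 4*m + 5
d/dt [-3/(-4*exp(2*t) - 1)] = -24*exp(2*t)/(4*exp(2*t) + 1)^2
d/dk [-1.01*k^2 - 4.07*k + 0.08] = -2.02*k - 4.07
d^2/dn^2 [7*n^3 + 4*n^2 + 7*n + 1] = 42*n + 8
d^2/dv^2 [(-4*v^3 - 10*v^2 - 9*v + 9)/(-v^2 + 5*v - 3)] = 6*(49*v^3 - 99*v^2 + 54*v + 9)/(v^6 - 15*v^5 + 84*v^4 - 215*v^3 + 252*v^2 - 135*v + 27)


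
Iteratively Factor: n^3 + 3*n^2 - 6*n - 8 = (n + 4)*(n^2 - n - 2) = (n + 1)*(n + 4)*(n - 2)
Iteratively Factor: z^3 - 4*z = (z)*(z^2 - 4) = z*(z + 2)*(z - 2)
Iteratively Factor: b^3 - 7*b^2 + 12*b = (b - 4)*(b^2 - 3*b) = (b - 4)*(b - 3)*(b)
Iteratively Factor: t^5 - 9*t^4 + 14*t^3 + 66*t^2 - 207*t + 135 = (t + 3)*(t^4 - 12*t^3 + 50*t^2 - 84*t + 45) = (t - 3)*(t + 3)*(t^3 - 9*t^2 + 23*t - 15) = (t - 5)*(t - 3)*(t + 3)*(t^2 - 4*t + 3) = (t - 5)*(t - 3)^2*(t + 3)*(t - 1)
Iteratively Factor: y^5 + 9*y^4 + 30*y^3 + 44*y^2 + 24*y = (y)*(y^4 + 9*y^3 + 30*y^2 + 44*y + 24) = y*(y + 2)*(y^3 + 7*y^2 + 16*y + 12) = y*(y + 2)^2*(y^2 + 5*y + 6) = y*(y + 2)^3*(y + 3)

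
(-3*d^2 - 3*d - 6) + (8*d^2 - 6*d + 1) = 5*d^2 - 9*d - 5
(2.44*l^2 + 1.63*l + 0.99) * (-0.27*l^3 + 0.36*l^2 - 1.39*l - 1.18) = -0.6588*l^5 + 0.4383*l^4 - 3.0721*l^3 - 4.7885*l^2 - 3.2995*l - 1.1682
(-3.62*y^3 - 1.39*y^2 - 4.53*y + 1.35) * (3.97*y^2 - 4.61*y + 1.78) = -14.3714*y^5 + 11.1699*y^4 - 18.0198*y^3 + 23.7686*y^2 - 14.2869*y + 2.403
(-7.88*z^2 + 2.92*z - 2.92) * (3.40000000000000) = -26.792*z^2 + 9.928*z - 9.928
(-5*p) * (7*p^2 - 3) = -35*p^3 + 15*p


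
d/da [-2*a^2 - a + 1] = -4*a - 1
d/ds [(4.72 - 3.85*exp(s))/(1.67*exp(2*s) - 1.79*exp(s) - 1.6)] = (6.4295*exp(2*s) - 15.7648*exp(s) + 14.6088)*exp(s)/(2.7889*exp(4*s) - 5.9786*exp(3*s) - 2.1399*exp(2*s) + 5.728*exp(s) + 2.56)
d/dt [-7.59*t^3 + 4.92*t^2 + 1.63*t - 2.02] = -22.77*t^2 + 9.84*t + 1.63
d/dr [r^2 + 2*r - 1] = 2*r + 2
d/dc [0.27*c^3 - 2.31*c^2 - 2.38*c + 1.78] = 0.81*c^2 - 4.62*c - 2.38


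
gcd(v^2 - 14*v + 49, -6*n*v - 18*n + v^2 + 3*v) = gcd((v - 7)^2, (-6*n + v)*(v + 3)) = 1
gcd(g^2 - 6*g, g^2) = g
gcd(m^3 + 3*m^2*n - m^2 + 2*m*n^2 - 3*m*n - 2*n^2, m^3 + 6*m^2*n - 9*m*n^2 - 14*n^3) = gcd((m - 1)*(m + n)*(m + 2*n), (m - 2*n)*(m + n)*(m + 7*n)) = m + n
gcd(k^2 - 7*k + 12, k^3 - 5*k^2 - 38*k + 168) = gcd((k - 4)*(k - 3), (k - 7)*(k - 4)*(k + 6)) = k - 4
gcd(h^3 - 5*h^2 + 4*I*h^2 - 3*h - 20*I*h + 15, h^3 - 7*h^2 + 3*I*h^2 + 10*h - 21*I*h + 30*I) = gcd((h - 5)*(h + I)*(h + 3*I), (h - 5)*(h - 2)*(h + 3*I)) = h^2 + h*(-5 + 3*I) - 15*I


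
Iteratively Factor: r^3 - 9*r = (r - 3)*(r^2 + 3*r) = (r - 3)*(r + 3)*(r)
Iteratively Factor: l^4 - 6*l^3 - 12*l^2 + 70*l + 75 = (l + 1)*(l^3 - 7*l^2 - 5*l + 75) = (l - 5)*(l + 1)*(l^2 - 2*l - 15) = (l - 5)*(l + 1)*(l + 3)*(l - 5)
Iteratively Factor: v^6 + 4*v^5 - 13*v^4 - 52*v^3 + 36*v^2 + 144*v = (v)*(v^5 + 4*v^4 - 13*v^3 - 52*v^2 + 36*v + 144) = v*(v - 2)*(v^4 + 6*v^3 - v^2 - 54*v - 72) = v*(v - 2)*(v + 3)*(v^3 + 3*v^2 - 10*v - 24) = v*(v - 3)*(v - 2)*(v + 3)*(v^2 + 6*v + 8) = v*(v - 3)*(v - 2)*(v + 3)*(v + 4)*(v + 2)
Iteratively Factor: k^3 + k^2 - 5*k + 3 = (k - 1)*(k^2 + 2*k - 3) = (k - 1)^2*(k + 3)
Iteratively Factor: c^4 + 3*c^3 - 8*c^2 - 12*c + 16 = (c + 4)*(c^3 - c^2 - 4*c + 4) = (c - 2)*(c + 4)*(c^2 + c - 2) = (c - 2)*(c + 2)*(c + 4)*(c - 1)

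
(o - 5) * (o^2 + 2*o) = o^3 - 3*o^2 - 10*o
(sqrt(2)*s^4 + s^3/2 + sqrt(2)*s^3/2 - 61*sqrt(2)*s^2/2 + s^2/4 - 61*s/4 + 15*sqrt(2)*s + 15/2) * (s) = sqrt(2)*s^5 + s^4/2 + sqrt(2)*s^4/2 - 61*sqrt(2)*s^3/2 + s^3/4 - 61*s^2/4 + 15*sqrt(2)*s^2 + 15*s/2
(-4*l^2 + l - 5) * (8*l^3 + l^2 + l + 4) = -32*l^5 + 4*l^4 - 43*l^3 - 20*l^2 - l - 20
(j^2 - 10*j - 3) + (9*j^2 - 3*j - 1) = 10*j^2 - 13*j - 4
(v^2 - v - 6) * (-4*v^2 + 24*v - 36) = -4*v^4 + 28*v^3 - 36*v^2 - 108*v + 216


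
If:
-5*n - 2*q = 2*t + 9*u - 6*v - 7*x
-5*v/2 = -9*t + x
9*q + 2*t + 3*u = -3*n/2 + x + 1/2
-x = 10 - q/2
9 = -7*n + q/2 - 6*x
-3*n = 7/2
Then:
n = -7/6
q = 71/3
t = -35621/1536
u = -41609/768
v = -64681/768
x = 11/6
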